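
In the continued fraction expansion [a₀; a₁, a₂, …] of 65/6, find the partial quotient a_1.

1

65 = 10·6 + 5, so a_0 = 10
6 = 1·5 + 1, so a_1 = 1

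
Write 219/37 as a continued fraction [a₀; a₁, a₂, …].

219 = 5·37 + 34, so a_0 = 5
37 = 1·34 + 3, so a_1 = 1
34 = 11·3 + 1, so a_2 = 11
3 = 3·1 + 0, so a_3 = 3

[5; 1, 11, 3]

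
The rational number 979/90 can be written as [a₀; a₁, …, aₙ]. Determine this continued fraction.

[10; 1, 7, 5, 2]

979 ÷ 90 → quotient 10, remainder 79
90 ÷ 79 → quotient 1, remainder 11
79 ÷ 11 → quotient 7, remainder 2
11 ÷ 2 → quotient 5, remainder 1
2 ÷ 1 → quotient 2, remainder 0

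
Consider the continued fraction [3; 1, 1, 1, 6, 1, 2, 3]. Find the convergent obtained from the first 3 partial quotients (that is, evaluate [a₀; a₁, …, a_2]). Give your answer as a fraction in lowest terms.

7/2

a_0 = 3: 3/1
a_1 = 1: 4/1
a_2 = 1: 7/2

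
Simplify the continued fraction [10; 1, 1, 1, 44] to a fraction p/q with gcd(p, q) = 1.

Start with 44.
1 + 1/(44/1) = 1 + 1/44 = 45/44
1 + 1/(45/44) = 1 + 44/45 = 89/45
1 + 1/(89/45) = 1 + 45/89 = 134/89
10 + 1/(134/89) = 10 + 89/134 = 1429/134

1429/134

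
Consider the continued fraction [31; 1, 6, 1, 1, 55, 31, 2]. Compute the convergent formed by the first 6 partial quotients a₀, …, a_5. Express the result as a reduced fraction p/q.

26545/833

a_0 = 31: 31/1
a_1 = 1: 32/1
a_2 = 6: 223/7
a_3 = 1: 255/8
a_4 = 1: 478/15
a_5 = 55: 26545/833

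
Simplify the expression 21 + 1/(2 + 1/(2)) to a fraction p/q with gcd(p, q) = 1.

Start with 2.
2 + 1/(2/1) = 2 + 1/2 = 5/2
21 + 1/(5/2) = 21 + 2/5 = 107/5

107/5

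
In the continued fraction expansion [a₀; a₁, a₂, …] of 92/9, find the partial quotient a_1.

4

92 = 10·9 + 2, so a_0 = 10
9 = 4·2 + 1, so a_1 = 4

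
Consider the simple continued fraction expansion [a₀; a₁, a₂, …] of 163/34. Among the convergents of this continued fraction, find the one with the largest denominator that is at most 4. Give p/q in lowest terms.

19/4

List convergents until the denominator exceeds the bound:
a_0 = 4: 4/1  (≤ bound)
a_1 = 1: 5/1  (≤ bound)
a_2 = 3: 19/4  (≤ bound)
a_3 = 1: 24/5  (> 4, stop)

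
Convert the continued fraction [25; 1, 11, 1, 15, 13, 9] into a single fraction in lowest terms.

Starting at the tail and folding back:
Start with 9.
13 + 1/(9/1) = 13 + 1/9 = 118/9
15 + 1/(118/9) = 15 + 9/118 = 1779/118
1 + 1/(1779/118) = 1 + 118/1779 = 1897/1779
11 + 1/(1897/1779) = 11 + 1779/1897 = 22646/1897
1 + 1/(22646/1897) = 1 + 1897/22646 = 24543/22646
25 + 1/(24543/22646) = 25 + 22646/24543 = 636221/24543

636221/24543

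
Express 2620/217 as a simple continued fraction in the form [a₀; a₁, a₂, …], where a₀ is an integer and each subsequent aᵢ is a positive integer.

[12; 13, 1, 1, 3, 2]

2620 ÷ 217 → quotient 12, remainder 16
217 ÷ 16 → quotient 13, remainder 9
16 ÷ 9 → quotient 1, remainder 7
9 ÷ 7 → quotient 1, remainder 2
7 ÷ 2 → quotient 3, remainder 1
2 ÷ 1 → quotient 2, remainder 0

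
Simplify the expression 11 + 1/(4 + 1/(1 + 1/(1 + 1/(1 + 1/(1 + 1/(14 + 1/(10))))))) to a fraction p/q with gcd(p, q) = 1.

37948/3383

Start with 10.
14 + 1/(10/1) = 14 + 1/10 = 141/10
1 + 1/(141/10) = 1 + 10/141 = 151/141
1 + 1/(151/141) = 1 + 141/151 = 292/151
1 + 1/(292/151) = 1 + 151/292 = 443/292
1 + 1/(443/292) = 1 + 292/443 = 735/443
4 + 1/(735/443) = 4 + 443/735 = 3383/735
11 + 1/(3383/735) = 11 + 735/3383 = 37948/3383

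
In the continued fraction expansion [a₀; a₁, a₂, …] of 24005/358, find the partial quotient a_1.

24005 ÷ 358 → quotient 67, remainder 19
358 ÷ 19 → quotient 18, remainder 16

18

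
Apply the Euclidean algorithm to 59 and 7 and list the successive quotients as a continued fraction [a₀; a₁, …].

[8; 2, 3]

Repeatedly divide and take the remainder:
59 ÷ 7 → quotient 8, remainder 3
7 ÷ 3 → quotient 2, remainder 1
3 ÷ 1 → quotient 3, remainder 0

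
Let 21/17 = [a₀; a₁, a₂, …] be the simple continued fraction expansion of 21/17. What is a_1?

Repeatedly divide and take the remainder:
⌊21/17⌋ = 1, remainder 4
⌊17/4⌋ = 4, remainder 1

4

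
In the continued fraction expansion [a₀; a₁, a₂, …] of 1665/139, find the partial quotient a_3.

3

⌊1665/139⌋ = 11, remainder 136
⌊139/136⌋ = 1, remainder 3
⌊136/3⌋ = 45, remainder 1
⌊3/1⌋ = 3, remainder 0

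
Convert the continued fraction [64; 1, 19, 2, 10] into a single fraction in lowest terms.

27929/430

Start with 10.
2 + 1/(10/1) = 2 + 1/10 = 21/10
19 + 1/(21/10) = 19 + 10/21 = 409/21
1 + 1/(409/21) = 1 + 21/409 = 430/409
64 + 1/(430/409) = 64 + 409/430 = 27929/430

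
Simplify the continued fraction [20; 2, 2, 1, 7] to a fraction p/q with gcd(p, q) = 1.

Collapse the nested fraction from the inside out:
Start with 7.
1 + 1/(7/1) = 1 + 1/7 = 8/7
2 + 1/(8/7) = 2 + 7/8 = 23/8
2 + 1/(23/8) = 2 + 8/23 = 54/23
20 + 1/(54/23) = 20 + 23/54 = 1103/54

1103/54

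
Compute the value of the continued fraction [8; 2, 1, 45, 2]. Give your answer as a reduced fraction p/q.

2309/277

a_0 = 8: 8/1
a_1 = 2: 17/2
a_2 = 1: 25/3
a_3 = 45: 1142/137
a_4 = 2: 2309/277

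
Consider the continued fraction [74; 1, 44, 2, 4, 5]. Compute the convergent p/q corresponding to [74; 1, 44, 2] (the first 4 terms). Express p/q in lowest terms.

6823/91

a_0 = 74: 74/1
a_1 = 1: 75/1
a_2 = 44: 3374/45
a_3 = 2: 6823/91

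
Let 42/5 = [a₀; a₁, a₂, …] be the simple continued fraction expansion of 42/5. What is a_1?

2

⌊42/5⌋ = 8, remainder 2
⌊5/2⌋ = 2, remainder 1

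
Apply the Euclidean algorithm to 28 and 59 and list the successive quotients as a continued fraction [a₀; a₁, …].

[0; 2, 9, 3]

⌊28/59⌋ = 0, remainder 28
⌊59/28⌋ = 2, remainder 3
⌊28/3⌋ = 9, remainder 1
⌊3/1⌋ = 3, remainder 0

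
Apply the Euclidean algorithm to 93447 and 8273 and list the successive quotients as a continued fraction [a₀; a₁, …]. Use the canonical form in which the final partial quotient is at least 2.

Run the Euclidean algorithm, recording each quotient:
⌊93447/8273⌋ = 11, remainder 2444
⌊8273/2444⌋ = 3, remainder 941
⌊2444/941⌋ = 2, remainder 562
⌊941/562⌋ = 1, remainder 379
⌊562/379⌋ = 1, remainder 183
⌊379/183⌋ = 2, remainder 13
⌊183/13⌋ = 14, remainder 1
⌊13/1⌋ = 13, remainder 0

[11; 3, 2, 1, 1, 2, 14, 13]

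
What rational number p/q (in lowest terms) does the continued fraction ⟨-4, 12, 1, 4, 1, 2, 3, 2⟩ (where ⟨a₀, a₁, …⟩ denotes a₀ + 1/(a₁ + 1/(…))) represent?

-6589/1680

a_0 = -4: -4/1
a_1 = 12: -47/12
a_2 = 1: -51/13
a_3 = 4: -251/64
a_4 = 1: -302/77
a_5 = 2: -855/218
a_6 = 3: -2867/731
a_7 = 2: -6589/1680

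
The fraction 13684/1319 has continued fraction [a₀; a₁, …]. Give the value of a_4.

13684 = 10·1319 + 494, so a_0 = 10
1319 = 2·494 + 331, so a_1 = 2
494 = 1·331 + 163, so a_2 = 1
331 = 2·163 + 5, so a_3 = 2
163 = 32·5 + 3, so a_4 = 32

32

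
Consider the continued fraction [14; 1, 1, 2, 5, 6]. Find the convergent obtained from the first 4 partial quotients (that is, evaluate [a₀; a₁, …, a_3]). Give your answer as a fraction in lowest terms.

Collapse the nested fraction from the inside out:
Start with 2.
1 + 1/(2/1) = 1 + 1/2 = 3/2
1 + 1/(3/2) = 1 + 2/3 = 5/3
14 + 1/(5/3) = 14 + 3/5 = 73/5

73/5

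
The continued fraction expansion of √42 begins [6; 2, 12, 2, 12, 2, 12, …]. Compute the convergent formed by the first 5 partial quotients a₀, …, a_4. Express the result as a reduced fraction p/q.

Collapse the nested fraction from the inside out:
Start with 12.
2 + 1/(12/1) = 2 + 1/12 = 25/12
12 + 1/(25/12) = 12 + 12/25 = 312/25
2 + 1/(312/25) = 2 + 25/312 = 649/312
6 + 1/(649/312) = 6 + 312/649 = 4206/649

4206/649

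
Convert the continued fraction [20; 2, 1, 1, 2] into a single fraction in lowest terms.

a_0 = 20: 20/1
a_1 = 2: 41/2
a_2 = 1: 61/3
a_3 = 1: 102/5
a_4 = 2: 265/13

265/13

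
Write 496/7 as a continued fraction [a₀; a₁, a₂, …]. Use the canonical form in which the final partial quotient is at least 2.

[70; 1, 6]

Run the Euclidean algorithm, recording each quotient:
496 ÷ 7 → quotient 70, remainder 6
7 ÷ 6 → quotient 1, remainder 1
6 ÷ 1 → quotient 6, remainder 0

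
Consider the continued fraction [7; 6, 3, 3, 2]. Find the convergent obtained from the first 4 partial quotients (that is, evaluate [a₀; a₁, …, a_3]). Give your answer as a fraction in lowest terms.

Collapse the nested fraction from the inside out:
Start with 3.
3 + 1/(3/1) = 3 + 1/3 = 10/3
6 + 1/(10/3) = 6 + 3/10 = 63/10
7 + 1/(63/10) = 7 + 10/63 = 451/63

451/63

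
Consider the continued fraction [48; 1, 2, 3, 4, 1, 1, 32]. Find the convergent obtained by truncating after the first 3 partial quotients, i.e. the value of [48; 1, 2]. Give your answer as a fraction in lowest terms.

146/3

Start with 2.
1 + 1/(2/1) = 1 + 1/2 = 3/2
48 + 1/(3/2) = 48 + 2/3 = 146/3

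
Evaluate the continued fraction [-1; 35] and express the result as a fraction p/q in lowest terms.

Start with 35.
-1 + 1/(35/1) = -1 + 1/35 = -34/35

-34/35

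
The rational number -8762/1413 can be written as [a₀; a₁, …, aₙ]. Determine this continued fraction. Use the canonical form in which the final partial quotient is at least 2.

-8762 ÷ 1413 → quotient -7, remainder 1129
1413 ÷ 1129 → quotient 1, remainder 284
1129 ÷ 284 → quotient 3, remainder 277
284 ÷ 277 → quotient 1, remainder 7
277 ÷ 7 → quotient 39, remainder 4
7 ÷ 4 → quotient 1, remainder 3
4 ÷ 3 → quotient 1, remainder 1
3 ÷ 1 → quotient 3, remainder 0

[-7; 1, 3, 1, 39, 1, 1, 3]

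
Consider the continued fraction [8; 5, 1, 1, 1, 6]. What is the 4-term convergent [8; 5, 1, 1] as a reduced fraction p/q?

90/11

Work from the innermost term outward:
Start with 1.
1 + 1/(1/1) = 1 + 1/1 = 2/1
5 + 1/(2/1) = 5 + 1/2 = 11/2
8 + 1/(11/2) = 8 + 2/11 = 90/11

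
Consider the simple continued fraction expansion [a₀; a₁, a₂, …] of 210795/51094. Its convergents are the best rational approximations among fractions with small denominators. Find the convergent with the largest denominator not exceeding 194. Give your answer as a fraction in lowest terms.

List convergents until the denominator exceeds the bound:
a_0 = 4: 4/1  (≤ bound)
a_1 = 7: 29/7  (≤ bound)
a_2 = 1: 33/8  (≤ bound)
a_3 = 23: 788/191  (≤ bound)
a_4 = 1: 821/199  (> 194, stop)

788/191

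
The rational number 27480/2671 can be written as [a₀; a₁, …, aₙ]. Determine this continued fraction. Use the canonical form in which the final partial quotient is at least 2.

Apply division with remainder until the remainder is 0:
27480 = 10·2671 + 770, so a_0 = 10
2671 = 3·770 + 361, so a_1 = 3
770 = 2·361 + 48, so a_2 = 2
361 = 7·48 + 25, so a_3 = 7
48 = 1·25 + 23, so a_4 = 1
25 = 1·23 + 2, so a_5 = 1
23 = 11·2 + 1, so a_6 = 11
2 = 2·1 + 0, so a_7 = 2

[10; 3, 2, 7, 1, 1, 11, 2]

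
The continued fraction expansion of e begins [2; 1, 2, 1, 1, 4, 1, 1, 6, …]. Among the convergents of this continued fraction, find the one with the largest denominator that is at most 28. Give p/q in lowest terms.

19/7

a_0 = 2: 2/1  (≤ bound)
a_1 = 1: 3/1  (≤ bound)
a_2 = 2: 8/3  (≤ bound)
a_3 = 1: 11/4  (≤ bound)
a_4 = 1: 19/7  (≤ bound)
a_5 = 4: 87/32  (> 28, stop)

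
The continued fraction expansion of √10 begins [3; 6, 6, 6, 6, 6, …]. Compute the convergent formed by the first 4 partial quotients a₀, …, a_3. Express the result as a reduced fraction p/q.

Work from the innermost term outward:
Start with 6.
6 + 1/(6/1) = 6 + 1/6 = 37/6
6 + 1/(37/6) = 6 + 6/37 = 228/37
3 + 1/(228/37) = 3 + 37/228 = 721/228

721/228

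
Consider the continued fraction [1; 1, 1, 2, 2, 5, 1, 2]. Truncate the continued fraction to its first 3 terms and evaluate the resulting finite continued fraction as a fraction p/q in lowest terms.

3/2

Start with 1.
1 + 1/(1/1) = 1 + 1/1 = 2/1
1 + 1/(2/1) = 1 + 1/2 = 3/2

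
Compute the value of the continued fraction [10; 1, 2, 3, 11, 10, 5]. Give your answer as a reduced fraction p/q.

Start with 5.
10 + 1/(5/1) = 10 + 1/5 = 51/5
11 + 1/(51/5) = 11 + 5/51 = 566/51
3 + 1/(566/51) = 3 + 51/566 = 1749/566
2 + 1/(1749/566) = 2 + 566/1749 = 4064/1749
1 + 1/(4064/1749) = 1 + 1749/4064 = 5813/4064
10 + 1/(5813/4064) = 10 + 4064/5813 = 62194/5813

62194/5813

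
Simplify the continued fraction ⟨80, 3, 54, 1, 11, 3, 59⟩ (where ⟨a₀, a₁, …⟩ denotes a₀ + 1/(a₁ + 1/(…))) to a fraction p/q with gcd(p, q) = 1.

29227427/363836

Start with 59.
3 + 1/(59/1) = 3 + 1/59 = 178/59
11 + 1/(178/59) = 11 + 59/178 = 2017/178
1 + 1/(2017/178) = 1 + 178/2017 = 2195/2017
54 + 1/(2195/2017) = 54 + 2017/2195 = 120547/2195
3 + 1/(120547/2195) = 3 + 2195/120547 = 363836/120547
80 + 1/(363836/120547) = 80 + 120547/363836 = 29227427/363836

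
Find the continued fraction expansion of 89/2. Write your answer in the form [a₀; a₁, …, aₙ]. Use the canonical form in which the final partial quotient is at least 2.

[44; 2]

Run the Euclidean algorithm, recording each quotient:
⌊89/2⌋ = 44, remainder 1
⌊2/1⌋ = 2, remainder 0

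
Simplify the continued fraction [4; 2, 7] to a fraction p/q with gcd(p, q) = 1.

a_0 = 4: 4/1
a_1 = 2: 9/2
a_2 = 7: 67/15

67/15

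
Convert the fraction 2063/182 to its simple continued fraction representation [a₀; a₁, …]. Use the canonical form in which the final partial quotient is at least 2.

[11; 2, 1, 60]

Apply division with remainder until the remainder is 0:
2063 = 11·182 + 61, so a_0 = 11
182 = 2·61 + 60, so a_1 = 2
61 = 1·60 + 1, so a_2 = 1
60 = 60·1 + 0, so a_3 = 60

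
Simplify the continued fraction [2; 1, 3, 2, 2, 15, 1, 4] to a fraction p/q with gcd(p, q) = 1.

4944/1783

Work from the innermost term outward:
Start with 4.
1 + 1/(4/1) = 1 + 1/4 = 5/4
15 + 1/(5/4) = 15 + 4/5 = 79/5
2 + 1/(79/5) = 2 + 5/79 = 163/79
2 + 1/(163/79) = 2 + 79/163 = 405/163
3 + 1/(405/163) = 3 + 163/405 = 1378/405
1 + 1/(1378/405) = 1 + 405/1378 = 1783/1378
2 + 1/(1783/1378) = 2 + 1378/1783 = 4944/1783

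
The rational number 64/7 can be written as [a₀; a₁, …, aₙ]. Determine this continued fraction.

Run the Euclidean algorithm, recording each quotient:
64 = 9·7 + 1, so a_0 = 9
7 = 7·1 + 0, so a_1 = 7

[9; 7]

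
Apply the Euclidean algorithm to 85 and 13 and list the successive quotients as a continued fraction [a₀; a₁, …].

[6; 1, 1, 6]

Run the Euclidean algorithm, recording each quotient:
85 ÷ 13 → quotient 6, remainder 7
13 ÷ 7 → quotient 1, remainder 6
7 ÷ 6 → quotient 1, remainder 1
6 ÷ 1 → quotient 6, remainder 0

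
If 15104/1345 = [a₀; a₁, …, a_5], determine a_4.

5

Apply division with remainder until the remainder is 0:
15104 = 11·1345 + 309, so a_0 = 11
1345 = 4·309 + 109, so a_1 = 4
309 = 2·109 + 91, so a_2 = 2
109 = 1·91 + 18, so a_3 = 1
91 = 5·18 + 1, so a_4 = 5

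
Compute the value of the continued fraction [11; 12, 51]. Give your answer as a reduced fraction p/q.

Start with 51.
12 + 1/(51/1) = 12 + 1/51 = 613/51
11 + 1/(613/51) = 11 + 51/613 = 6794/613

6794/613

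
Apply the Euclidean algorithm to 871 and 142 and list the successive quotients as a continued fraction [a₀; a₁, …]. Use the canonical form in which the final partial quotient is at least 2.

[6; 7, 2, 9]

Run the Euclidean algorithm, recording each quotient:
⌊871/142⌋ = 6, remainder 19
⌊142/19⌋ = 7, remainder 9
⌊19/9⌋ = 2, remainder 1
⌊9/1⌋ = 9, remainder 0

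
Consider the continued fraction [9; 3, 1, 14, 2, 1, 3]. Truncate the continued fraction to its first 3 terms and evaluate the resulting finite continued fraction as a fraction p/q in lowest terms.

37/4

Compute successive convergents:
a_0 = 9: 9/1
a_1 = 3: 28/3
a_2 = 1: 37/4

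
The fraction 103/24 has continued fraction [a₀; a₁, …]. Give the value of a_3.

⌊103/24⌋ = 4, remainder 7
⌊24/7⌋ = 3, remainder 3
⌊7/3⌋ = 2, remainder 1
⌊3/1⌋ = 3, remainder 0

3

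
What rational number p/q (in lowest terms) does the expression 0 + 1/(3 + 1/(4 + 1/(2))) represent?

Work from the innermost term outward:
Start with 2.
4 + 1/(2/1) = 4 + 1/2 = 9/2
3 + 1/(9/2) = 3 + 2/9 = 29/9
0 + 1/(29/9) = 0 + 9/29 = 9/29

9/29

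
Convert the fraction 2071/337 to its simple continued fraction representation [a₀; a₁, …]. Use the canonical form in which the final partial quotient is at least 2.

[6; 6, 1, 7, 6]

Apply division with remainder until the remainder is 0:
2071 = 6·337 + 49, so a_0 = 6
337 = 6·49 + 43, so a_1 = 6
49 = 1·43 + 6, so a_2 = 1
43 = 7·6 + 1, so a_3 = 7
6 = 6·1 + 0, so a_4 = 6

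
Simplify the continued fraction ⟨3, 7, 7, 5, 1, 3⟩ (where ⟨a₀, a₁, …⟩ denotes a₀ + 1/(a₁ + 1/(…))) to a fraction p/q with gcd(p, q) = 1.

Start with 3.
1 + 1/(3/1) = 1 + 1/3 = 4/3
5 + 1/(4/3) = 5 + 3/4 = 23/4
7 + 1/(23/4) = 7 + 4/23 = 165/23
7 + 1/(165/23) = 7 + 23/165 = 1178/165
3 + 1/(1178/165) = 3 + 165/1178 = 3699/1178

3699/1178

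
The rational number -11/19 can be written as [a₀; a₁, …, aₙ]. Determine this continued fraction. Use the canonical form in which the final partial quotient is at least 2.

⌊-11/19⌋ = -1, remainder 8
⌊19/8⌋ = 2, remainder 3
⌊8/3⌋ = 2, remainder 2
⌊3/2⌋ = 1, remainder 1
⌊2/1⌋ = 2, remainder 0

[-1; 2, 2, 1, 2]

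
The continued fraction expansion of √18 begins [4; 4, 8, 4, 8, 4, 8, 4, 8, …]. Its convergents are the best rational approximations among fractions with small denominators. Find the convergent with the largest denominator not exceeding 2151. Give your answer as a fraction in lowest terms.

4756/1121

a_0 = 4: 4/1  (≤ bound)
a_1 = 4: 17/4  (≤ bound)
a_2 = 8: 140/33  (≤ bound)
a_3 = 4: 577/136  (≤ bound)
a_4 = 8: 4756/1121  (≤ bound)
a_5 = 4: 19601/4620  (> 2151, stop)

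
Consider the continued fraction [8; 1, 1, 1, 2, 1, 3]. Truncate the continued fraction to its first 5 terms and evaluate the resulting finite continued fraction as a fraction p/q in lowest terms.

Start with 2.
1 + 1/(2/1) = 1 + 1/2 = 3/2
1 + 1/(3/2) = 1 + 2/3 = 5/3
1 + 1/(5/3) = 1 + 3/5 = 8/5
8 + 1/(8/5) = 8 + 5/8 = 69/8

69/8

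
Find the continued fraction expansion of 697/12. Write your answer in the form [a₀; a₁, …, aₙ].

[58; 12]

697 ÷ 12 → quotient 58, remainder 1
12 ÷ 1 → quotient 12, remainder 0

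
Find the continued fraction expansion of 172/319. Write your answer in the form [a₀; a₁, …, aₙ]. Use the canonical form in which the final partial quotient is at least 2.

172 = 0·319 + 172, so a_0 = 0
319 = 1·172 + 147, so a_1 = 1
172 = 1·147 + 25, so a_2 = 1
147 = 5·25 + 22, so a_3 = 5
25 = 1·22 + 3, so a_4 = 1
22 = 7·3 + 1, so a_5 = 7
3 = 3·1 + 0, so a_6 = 3

[0; 1, 1, 5, 1, 7, 3]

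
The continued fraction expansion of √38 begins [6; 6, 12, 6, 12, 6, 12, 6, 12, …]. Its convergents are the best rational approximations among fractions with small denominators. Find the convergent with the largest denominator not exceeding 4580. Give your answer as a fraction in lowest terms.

a_0 = 6: 6/1  (≤ bound)
a_1 = 6: 37/6  (≤ bound)
a_2 = 12: 450/73  (≤ bound)
a_3 = 6: 2737/444  (≤ bound)
a_4 = 12: 33294/5401  (> 4580, stop)

2737/444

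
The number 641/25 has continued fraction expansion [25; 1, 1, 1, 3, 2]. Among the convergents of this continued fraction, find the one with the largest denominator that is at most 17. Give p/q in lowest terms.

282/11

a_0 = 25: 25/1  (≤ bound)
a_1 = 1: 26/1  (≤ bound)
a_2 = 1: 51/2  (≤ bound)
a_3 = 1: 77/3  (≤ bound)
a_4 = 3: 282/11  (≤ bound)
a_5 = 2: 641/25  (> 17, stop)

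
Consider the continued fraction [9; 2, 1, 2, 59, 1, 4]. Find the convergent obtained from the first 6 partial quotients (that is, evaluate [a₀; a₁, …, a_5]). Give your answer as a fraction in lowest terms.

a_0 = 9: 9/1
a_1 = 2: 19/2
a_2 = 1: 28/3
a_3 = 2: 75/8
a_4 = 59: 4453/475
a_5 = 1: 4528/483

4528/483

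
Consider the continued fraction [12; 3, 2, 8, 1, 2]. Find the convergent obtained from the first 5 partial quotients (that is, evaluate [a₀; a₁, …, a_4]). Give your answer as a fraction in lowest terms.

Collapse the nested fraction from the inside out:
Start with 1.
8 + 1/(1/1) = 8 + 1/1 = 9/1
2 + 1/(9/1) = 2 + 1/9 = 19/9
3 + 1/(19/9) = 3 + 9/19 = 66/19
12 + 1/(66/19) = 12 + 19/66 = 811/66

811/66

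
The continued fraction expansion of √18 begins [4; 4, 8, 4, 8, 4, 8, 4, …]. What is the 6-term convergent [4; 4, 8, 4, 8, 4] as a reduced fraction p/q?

19601/4620

Start with 4.
8 + 1/(4/1) = 8 + 1/4 = 33/4
4 + 1/(33/4) = 4 + 4/33 = 136/33
8 + 1/(136/33) = 8 + 33/136 = 1121/136
4 + 1/(1121/136) = 4 + 136/1121 = 4620/1121
4 + 1/(4620/1121) = 4 + 1121/4620 = 19601/4620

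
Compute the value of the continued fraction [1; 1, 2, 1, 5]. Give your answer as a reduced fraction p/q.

40/23

Start with 5.
1 + 1/(5/1) = 1 + 1/5 = 6/5
2 + 1/(6/5) = 2 + 5/6 = 17/6
1 + 1/(17/6) = 1 + 6/17 = 23/17
1 + 1/(23/17) = 1 + 17/23 = 40/23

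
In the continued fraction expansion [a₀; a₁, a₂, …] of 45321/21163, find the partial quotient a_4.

1

Run the Euclidean algorithm, recording each quotient:
45321 ÷ 21163 → quotient 2, remainder 2995
21163 ÷ 2995 → quotient 7, remainder 198
2995 ÷ 198 → quotient 15, remainder 25
198 ÷ 25 → quotient 7, remainder 23
25 ÷ 23 → quotient 1, remainder 2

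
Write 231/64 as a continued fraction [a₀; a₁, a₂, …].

[3; 1, 1, 1, 1, 3, 1, 2]

⌊231/64⌋ = 3, remainder 39
⌊64/39⌋ = 1, remainder 25
⌊39/25⌋ = 1, remainder 14
⌊25/14⌋ = 1, remainder 11
⌊14/11⌋ = 1, remainder 3
⌊11/3⌋ = 3, remainder 2
⌊3/2⌋ = 1, remainder 1
⌊2/1⌋ = 2, remainder 0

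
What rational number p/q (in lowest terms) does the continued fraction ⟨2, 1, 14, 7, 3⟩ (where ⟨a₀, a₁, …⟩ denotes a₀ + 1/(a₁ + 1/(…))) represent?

977/333

Work from the innermost term outward:
Start with 3.
7 + 1/(3/1) = 7 + 1/3 = 22/3
14 + 1/(22/3) = 14 + 3/22 = 311/22
1 + 1/(311/22) = 1 + 22/311 = 333/311
2 + 1/(333/311) = 2 + 311/333 = 977/333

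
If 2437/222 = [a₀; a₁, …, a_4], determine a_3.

⌊2437/222⌋ = 10, remainder 217
⌊222/217⌋ = 1, remainder 5
⌊217/5⌋ = 43, remainder 2
⌊5/2⌋ = 2, remainder 1

2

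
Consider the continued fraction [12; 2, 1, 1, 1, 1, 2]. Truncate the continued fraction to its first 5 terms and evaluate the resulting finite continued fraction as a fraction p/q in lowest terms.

99/8

Use the convergent recurrence hₖ = aₖ·hₖ₋₁ + hₖ₋₂ (and likewise for the denominators kₖ):
a_0 = 12: 12/1
a_1 = 2: 25/2
a_2 = 1: 37/3
a_3 = 1: 62/5
a_4 = 1: 99/8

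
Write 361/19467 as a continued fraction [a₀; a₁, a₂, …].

361 = 0·19467 + 361, so a_0 = 0
19467 = 53·361 + 334, so a_1 = 53
361 = 1·334 + 27, so a_2 = 1
334 = 12·27 + 10, so a_3 = 12
27 = 2·10 + 7, so a_4 = 2
10 = 1·7 + 3, so a_5 = 1
7 = 2·3 + 1, so a_6 = 2
3 = 3·1 + 0, so a_7 = 3

[0; 53, 1, 12, 2, 1, 2, 3]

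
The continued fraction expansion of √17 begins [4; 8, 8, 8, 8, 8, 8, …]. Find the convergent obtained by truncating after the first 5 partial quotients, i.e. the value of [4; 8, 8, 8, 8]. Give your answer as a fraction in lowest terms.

Start with 8.
8 + 1/(8/1) = 8 + 1/8 = 65/8
8 + 1/(65/8) = 8 + 8/65 = 528/65
8 + 1/(528/65) = 8 + 65/528 = 4289/528
4 + 1/(4289/528) = 4 + 528/4289 = 17684/4289

17684/4289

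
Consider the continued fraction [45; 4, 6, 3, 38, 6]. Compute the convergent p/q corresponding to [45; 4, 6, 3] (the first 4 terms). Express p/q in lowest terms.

a_0 = 45: 45/1
a_1 = 4: 181/4
a_2 = 6: 1131/25
a_3 = 3: 3574/79

3574/79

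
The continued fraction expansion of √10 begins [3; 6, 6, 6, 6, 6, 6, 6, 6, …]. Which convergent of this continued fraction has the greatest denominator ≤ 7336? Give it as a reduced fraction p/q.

a_0 = 3: 3/1  (≤ bound)
a_1 = 6: 19/6  (≤ bound)
a_2 = 6: 117/37  (≤ bound)
a_3 = 6: 721/228  (≤ bound)
a_4 = 6: 4443/1405  (≤ bound)
a_5 = 6: 27379/8658  (> 7336, stop)

4443/1405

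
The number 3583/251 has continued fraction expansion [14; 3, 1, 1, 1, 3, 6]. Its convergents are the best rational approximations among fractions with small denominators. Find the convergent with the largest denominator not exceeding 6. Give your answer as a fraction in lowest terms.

a_0 = 14: 14/1  (≤ bound)
a_1 = 3: 43/3  (≤ bound)
a_2 = 1: 57/4  (≤ bound)
a_3 = 1: 100/7  (> 6, stop)

57/4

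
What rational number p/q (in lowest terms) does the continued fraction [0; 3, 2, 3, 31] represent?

219/751

Build up convergents one term at a time:
a_0 = 0: 0/1
a_1 = 3: 1/3
a_2 = 2: 2/7
a_3 = 3: 7/24
a_4 = 31: 219/751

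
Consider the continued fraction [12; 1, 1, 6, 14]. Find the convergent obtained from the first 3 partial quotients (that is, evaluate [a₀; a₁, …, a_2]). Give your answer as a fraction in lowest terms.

25/2

Work from the innermost term outward:
Start with 1.
1 + 1/(1/1) = 1 + 1/1 = 2/1
12 + 1/(2/1) = 12 + 1/2 = 25/2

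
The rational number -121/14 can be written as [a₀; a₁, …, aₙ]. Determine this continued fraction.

⌊-121/14⌋ = -9, remainder 5
⌊14/5⌋ = 2, remainder 4
⌊5/4⌋ = 1, remainder 1
⌊4/1⌋ = 4, remainder 0

[-9; 2, 1, 4]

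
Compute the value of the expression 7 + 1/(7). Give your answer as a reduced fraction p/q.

a_0 = 7: 7/1
a_1 = 7: 50/7

50/7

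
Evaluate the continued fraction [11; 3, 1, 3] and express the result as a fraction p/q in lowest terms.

Start with 3.
1 + 1/(3/1) = 1 + 1/3 = 4/3
3 + 1/(4/3) = 3 + 3/4 = 15/4
11 + 1/(15/4) = 11 + 4/15 = 169/15

169/15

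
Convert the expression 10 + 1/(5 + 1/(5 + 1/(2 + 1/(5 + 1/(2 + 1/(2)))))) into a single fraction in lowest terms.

Work from the innermost term outward:
Start with 2.
2 + 1/(2/1) = 2 + 1/2 = 5/2
5 + 1/(5/2) = 5 + 2/5 = 27/5
2 + 1/(27/5) = 2 + 5/27 = 59/27
5 + 1/(59/27) = 5 + 27/59 = 322/59
5 + 1/(322/59) = 5 + 59/322 = 1669/322
10 + 1/(1669/322) = 10 + 322/1669 = 17012/1669

17012/1669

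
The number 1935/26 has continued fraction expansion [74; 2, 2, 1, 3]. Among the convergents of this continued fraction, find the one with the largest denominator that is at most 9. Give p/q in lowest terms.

521/7

a_0 = 74: 74/1  (≤ bound)
a_1 = 2: 149/2  (≤ bound)
a_2 = 2: 372/5  (≤ bound)
a_3 = 1: 521/7  (≤ bound)
a_4 = 3: 1935/26  (> 9, stop)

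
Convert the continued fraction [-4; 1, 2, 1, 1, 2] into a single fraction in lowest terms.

-59/18

a_0 = -4: -4/1
a_1 = 1: -3/1
a_2 = 2: -10/3
a_3 = 1: -13/4
a_4 = 1: -23/7
a_5 = 2: -59/18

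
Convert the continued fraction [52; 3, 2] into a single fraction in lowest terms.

366/7

Collapse the nested fraction from the inside out:
Start with 2.
3 + 1/(2/1) = 3 + 1/2 = 7/2
52 + 1/(7/2) = 52 + 2/7 = 366/7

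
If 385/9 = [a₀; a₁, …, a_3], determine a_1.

Repeatedly divide and take the remainder:
385 ÷ 9 → quotient 42, remainder 7
9 ÷ 7 → quotient 1, remainder 2

1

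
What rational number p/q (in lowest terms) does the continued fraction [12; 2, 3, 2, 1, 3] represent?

1057/85

a_0 = 12: 12/1
a_1 = 2: 25/2
a_2 = 3: 87/7
a_3 = 2: 199/16
a_4 = 1: 286/23
a_5 = 3: 1057/85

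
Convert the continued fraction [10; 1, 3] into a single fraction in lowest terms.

43/4

Start with 3.
1 + 1/(3/1) = 1 + 1/3 = 4/3
10 + 1/(4/3) = 10 + 3/4 = 43/4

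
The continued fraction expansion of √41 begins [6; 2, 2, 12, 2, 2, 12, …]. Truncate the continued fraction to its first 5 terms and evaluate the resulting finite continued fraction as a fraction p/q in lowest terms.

826/129

Start with 2.
12 + 1/(2/1) = 12 + 1/2 = 25/2
2 + 1/(25/2) = 2 + 2/25 = 52/25
2 + 1/(52/25) = 2 + 25/52 = 129/52
6 + 1/(129/52) = 6 + 52/129 = 826/129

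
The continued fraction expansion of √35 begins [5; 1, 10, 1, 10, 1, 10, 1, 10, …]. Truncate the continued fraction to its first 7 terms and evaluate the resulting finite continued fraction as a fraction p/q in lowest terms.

Compute successive convergents:
a_0 = 5: 5/1
a_1 = 1: 6/1
a_2 = 10: 65/11
a_3 = 1: 71/12
a_4 = 10: 775/131
a_5 = 1: 846/143
a_6 = 10: 9235/1561

9235/1561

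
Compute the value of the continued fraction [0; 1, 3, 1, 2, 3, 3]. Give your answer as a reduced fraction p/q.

122/155

Compute successive convergents:
a_0 = 0: 0/1
a_1 = 1: 1/1
a_2 = 3: 3/4
a_3 = 1: 4/5
a_4 = 2: 11/14
a_5 = 3: 37/47
a_6 = 3: 122/155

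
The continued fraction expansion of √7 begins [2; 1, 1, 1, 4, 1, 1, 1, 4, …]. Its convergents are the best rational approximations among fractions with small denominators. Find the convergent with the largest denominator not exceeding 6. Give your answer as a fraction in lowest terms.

8/3

a_0 = 2: 2/1  (≤ bound)
a_1 = 1: 3/1  (≤ bound)
a_2 = 1: 5/2  (≤ bound)
a_3 = 1: 8/3  (≤ bound)
a_4 = 4: 37/14  (> 6, stop)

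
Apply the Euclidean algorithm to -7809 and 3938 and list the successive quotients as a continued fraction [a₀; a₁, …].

[-2; 58, 1, 3, 2, 7]

Run the Euclidean algorithm, recording each quotient:
-7809 = -2·3938 + 67, so a_0 = -2
3938 = 58·67 + 52, so a_1 = 58
67 = 1·52 + 15, so a_2 = 1
52 = 3·15 + 7, so a_3 = 3
15 = 2·7 + 1, so a_4 = 2
7 = 7·1 + 0, so a_5 = 7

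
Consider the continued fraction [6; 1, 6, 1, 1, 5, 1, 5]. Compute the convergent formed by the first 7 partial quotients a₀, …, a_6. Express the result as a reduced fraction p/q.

673/98

Use the convergent recurrence hₖ = aₖ·hₖ₋₁ + hₖ₋₂ (and likewise for the denominators kₖ):
a_0 = 6: 6/1
a_1 = 1: 7/1
a_2 = 6: 48/7
a_3 = 1: 55/8
a_4 = 1: 103/15
a_5 = 5: 570/83
a_6 = 1: 673/98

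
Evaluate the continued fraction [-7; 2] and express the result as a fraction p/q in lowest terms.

-13/2

Starting at the tail and folding back:
Start with 2.
-7 + 1/(2/1) = -7 + 1/2 = -13/2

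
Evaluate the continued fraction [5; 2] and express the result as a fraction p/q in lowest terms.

11/2

a_0 = 5: 5/1
a_1 = 2: 11/2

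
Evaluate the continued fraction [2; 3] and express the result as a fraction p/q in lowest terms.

7/3

Use the convergent recurrence hₖ = aₖ·hₖ₋₁ + hₖ₋₂ (and likewise for the denominators kₖ):
a_0 = 2: 2/1
a_1 = 3: 7/3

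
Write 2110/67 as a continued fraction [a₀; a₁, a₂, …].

Apply division with remainder until the remainder is 0:
⌊2110/67⌋ = 31, remainder 33
⌊67/33⌋ = 2, remainder 1
⌊33/1⌋ = 33, remainder 0

[31; 2, 33]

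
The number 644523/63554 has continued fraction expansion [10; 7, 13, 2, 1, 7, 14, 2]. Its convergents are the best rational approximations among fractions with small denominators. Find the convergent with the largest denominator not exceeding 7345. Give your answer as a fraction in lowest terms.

22027/2172

List convergents until the denominator exceeds the bound:
a_0 = 10: 10/1  (≤ bound)
a_1 = 7: 71/7  (≤ bound)
a_2 = 13: 933/92  (≤ bound)
a_3 = 2: 1937/191  (≤ bound)
a_4 = 1: 2870/283  (≤ bound)
a_5 = 7: 22027/2172  (≤ bound)
a_6 = 14: 311248/30691  (> 7345, stop)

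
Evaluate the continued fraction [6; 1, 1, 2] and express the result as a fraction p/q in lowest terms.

a_0 = 6: 6/1
a_1 = 1: 7/1
a_2 = 1: 13/2
a_3 = 2: 33/5

33/5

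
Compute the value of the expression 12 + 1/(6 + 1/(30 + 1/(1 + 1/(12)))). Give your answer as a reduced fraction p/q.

29502/2425

Work from the innermost term outward:
Start with 12.
1 + 1/(12/1) = 1 + 1/12 = 13/12
30 + 1/(13/12) = 30 + 12/13 = 402/13
6 + 1/(402/13) = 6 + 13/402 = 2425/402
12 + 1/(2425/402) = 12 + 402/2425 = 29502/2425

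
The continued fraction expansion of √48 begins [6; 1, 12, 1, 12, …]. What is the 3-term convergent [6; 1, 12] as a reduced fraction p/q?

a_0 = 6: 6/1
a_1 = 1: 7/1
a_2 = 12: 90/13

90/13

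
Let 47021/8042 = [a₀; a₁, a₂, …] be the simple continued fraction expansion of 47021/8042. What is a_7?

8

Repeatedly divide and take the remainder:
⌊47021/8042⌋ = 5, remainder 6811
⌊8042/6811⌋ = 1, remainder 1231
⌊6811/1231⌋ = 5, remainder 656
⌊1231/656⌋ = 1, remainder 575
⌊656/575⌋ = 1, remainder 81
⌊575/81⌋ = 7, remainder 8
⌊81/8⌋ = 10, remainder 1
⌊8/1⌋ = 8, remainder 0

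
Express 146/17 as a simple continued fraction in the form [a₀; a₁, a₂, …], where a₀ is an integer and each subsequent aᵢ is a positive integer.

[8; 1, 1, 2, 3]

146 = 8·17 + 10, so a_0 = 8
17 = 1·10 + 7, so a_1 = 1
10 = 1·7 + 3, so a_2 = 1
7 = 2·3 + 1, so a_3 = 2
3 = 3·1 + 0, so a_4 = 3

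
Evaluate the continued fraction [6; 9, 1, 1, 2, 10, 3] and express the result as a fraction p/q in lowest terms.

Start with 3.
10 + 1/(3/1) = 10 + 1/3 = 31/3
2 + 1/(31/3) = 2 + 3/31 = 65/31
1 + 1/(65/31) = 1 + 31/65 = 96/65
1 + 1/(96/65) = 1 + 65/96 = 161/96
9 + 1/(161/96) = 9 + 96/161 = 1545/161
6 + 1/(1545/161) = 6 + 161/1545 = 9431/1545

9431/1545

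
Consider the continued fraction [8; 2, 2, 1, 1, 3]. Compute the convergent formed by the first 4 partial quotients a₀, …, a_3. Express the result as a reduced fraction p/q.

59/7

a_0 = 8: 8/1
a_1 = 2: 17/2
a_2 = 2: 42/5
a_3 = 1: 59/7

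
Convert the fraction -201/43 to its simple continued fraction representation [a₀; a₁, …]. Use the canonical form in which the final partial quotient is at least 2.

Run the Euclidean algorithm, recording each quotient:
⌊-201/43⌋ = -5, remainder 14
⌊43/14⌋ = 3, remainder 1
⌊14/1⌋ = 14, remainder 0

[-5; 3, 14]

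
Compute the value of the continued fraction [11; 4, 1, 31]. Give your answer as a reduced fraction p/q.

1781/159

a_0 = 11: 11/1
a_1 = 4: 45/4
a_2 = 1: 56/5
a_3 = 31: 1781/159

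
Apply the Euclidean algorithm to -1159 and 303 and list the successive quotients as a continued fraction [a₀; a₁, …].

-1159 = -4·303 + 53, so a_0 = -4
303 = 5·53 + 38, so a_1 = 5
53 = 1·38 + 15, so a_2 = 1
38 = 2·15 + 8, so a_3 = 2
15 = 1·8 + 7, so a_4 = 1
8 = 1·7 + 1, so a_5 = 1
7 = 7·1 + 0, so a_6 = 7

[-4; 5, 1, 2, 1, 1, 7]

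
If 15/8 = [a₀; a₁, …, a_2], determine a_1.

1

⌊15/8⌋ = 1, remainder 7
⌊8/7⌋ = 1, remainder 1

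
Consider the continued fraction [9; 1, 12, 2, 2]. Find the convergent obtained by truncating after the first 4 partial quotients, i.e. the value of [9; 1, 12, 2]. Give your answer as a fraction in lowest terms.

268/27

Start with 2.
12 + 1/(2/1) = 12 + 1/2 = 25/2
1 + 1/(25/2) = 1 + 2/25 = 27/25
9 + 1/(27/25) = 9 + 25/27 = 268/27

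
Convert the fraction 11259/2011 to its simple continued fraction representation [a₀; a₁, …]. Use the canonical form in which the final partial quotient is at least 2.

11259 = 5·2011 + 1204, so a_0 = 5
2011 = 1·1204 + 807, so a_1 = 1
1204 = 1·807 + 397, so a_2 = 1
807 = 2·397 + 13, so a_3 = 2
397 = 30·13 + 7, so a_4 = 30
13 = 1·7 + 6, so a_5 = 1
7 = 1·6 + 1, so a_6 = 1
6 = 6·1 + 0, so a_7 = 6

[5; 1, 1, 2, 30, 1, 1, 6]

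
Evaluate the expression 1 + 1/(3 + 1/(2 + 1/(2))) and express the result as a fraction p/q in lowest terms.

Start with 2.
2 + 1/(2/1) = 2 + 1/2 = 5/2
3 + 1/(5/2) = 3 + 2/5 = 17/5
1 + 1/(17/5) = 1 + 5/17 = 22/17

22/17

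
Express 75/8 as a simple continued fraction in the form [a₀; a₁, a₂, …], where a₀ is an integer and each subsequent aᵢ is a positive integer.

[9; 2, 1, 2]

⌊75/8⌋ = 9, remainder 3
⌊8/3⌋ = 2, remainder 2
⌊3/2⌋ = 1, remainder 1
⌊2/1⌋ = 2, remainder 0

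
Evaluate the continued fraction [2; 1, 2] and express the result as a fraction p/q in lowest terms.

8/3

Work from the innermost term outward:
Start with 2.
1 + 1/(2/1) = 1 + 1/2 = 3/2
2 + 1/(3/2) = 2 + 2/3 = 8/3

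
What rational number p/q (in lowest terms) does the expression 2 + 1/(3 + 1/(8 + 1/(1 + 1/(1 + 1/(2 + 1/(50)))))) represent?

a_0 = 2: 2/1
a_1 = 3: 7/3
a_2 = 8: 58/25
a_3 = 1: 65/28
a_4 = 1: 123/53
a_5 = 2: 311/134
a_6 = 50: 15673/6753

15673/6753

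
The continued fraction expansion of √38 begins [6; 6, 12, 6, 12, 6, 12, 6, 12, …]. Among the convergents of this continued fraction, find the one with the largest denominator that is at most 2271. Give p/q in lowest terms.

List convergents until the denominator exceeds the bound:
a_0 = 6: 6/1  (≤ bound)
a_1 = 6: 37/6  (≤ bound)
a_2 = 12: 450/73  (≤ bound)
a_3 = 6: 2737/444  (≤ bound)
a_4 = 12: 33294/5401  (> 2271, stop)

2737/444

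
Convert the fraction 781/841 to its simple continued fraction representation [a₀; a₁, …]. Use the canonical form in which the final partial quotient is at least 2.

[0; 1, 13, 60]

Run the Euclidean algorithm, recording each quotient:
781 = 0·841 + 781, so a_0 = 0
841 = 1·781 + 60, so a_1 = 1
781 = 13·60 + 1, so a_2 = 13
60 = 60·1 + 0, so a_3 = 60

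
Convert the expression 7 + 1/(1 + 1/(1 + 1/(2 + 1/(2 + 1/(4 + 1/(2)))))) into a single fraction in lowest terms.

895/118

Start with 2.
4 + 1/(2/1) = 4 + 1/2 = 9/2
2 + 1/(9/2) = 2 + 2/9 = 20/9
2 + 1/(20/9) = 2 + 9/20 = 49/20
1 + 1/(49/20) = 1 + 20/49 = 69/49
1 + 1/(69/49) = 1 + 49/69 = 118/69
7 + 1/(118/69) = 7 + 69/118 = 895/118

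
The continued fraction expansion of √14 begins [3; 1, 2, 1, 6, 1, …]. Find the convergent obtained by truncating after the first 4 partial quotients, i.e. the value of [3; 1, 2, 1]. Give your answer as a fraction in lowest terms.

a_0 = 3: 3/1
a_1 = 1: 4/1
a_2 = 2: 11/3
a_3 = 1: 15/4

15/4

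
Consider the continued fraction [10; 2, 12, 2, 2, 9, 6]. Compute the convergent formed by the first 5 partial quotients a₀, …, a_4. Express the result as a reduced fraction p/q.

1352/129

a_0 = 10: 10/1
a_1 = 2: 21/2
a_2 = 12: 262/25
a_3 = 2: 545/52
a_4 = 2: 1352/129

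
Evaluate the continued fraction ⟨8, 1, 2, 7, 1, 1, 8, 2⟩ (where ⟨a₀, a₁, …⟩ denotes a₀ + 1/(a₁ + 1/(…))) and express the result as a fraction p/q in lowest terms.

a_0 = 8: 8/1
a_1 = 1: 9/1
a_2 = 2: 26/3
a_3 = 7: 191/22
a_4 = 1: 217/25
a_5 = 1: 408/47
a_6 = 8: 3481/401
a_7 = 2: 7370/849

7370/849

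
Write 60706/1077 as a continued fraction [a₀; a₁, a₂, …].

[56; 2, 1, 2, 1, 3, 26]

60706 ÷ 1077 → quotient 56, remainder 394
1077 ÷ 394 → quotient 2, remainder 289
394 ÷ 289 → quotient 1, remainder 105
289 ÷ 105 → quotient 2, remainder 79
105 ÷ 79 → quotient 1, remainder 26
79 ÷ 26 → quotient 3, remainder 1
26 ÷ 1 → quotient 26, remainder 0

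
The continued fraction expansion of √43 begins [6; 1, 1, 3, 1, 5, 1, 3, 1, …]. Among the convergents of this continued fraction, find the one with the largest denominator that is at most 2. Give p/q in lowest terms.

a_0 = 6: 6/1  (≤ bound)
a_1 = 1: 7/1  (≤ bound)
a_2 = 1: 13/2  (≤ bound)
a_3 = 3: 46/7  (> 2, stop)

13/2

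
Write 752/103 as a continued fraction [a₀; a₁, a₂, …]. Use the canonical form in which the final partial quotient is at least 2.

Apply division with remainder until the remainder is 0:
752 = 7·103 + 31, so a_0 = 7
103 = 3·31 + 10, so a_1 = 3
31 = 3·10 + 1, so a_2 = 3
10 = 10·1 + 0, so a_3 = 10

[7; 3, 3, 10]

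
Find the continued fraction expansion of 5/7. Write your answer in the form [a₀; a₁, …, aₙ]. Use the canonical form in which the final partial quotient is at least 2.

Repeatedly divide and take the remainder:
5 = 0·7 + 5, so a_0 = 0
7 = 1·5 + 2, so a_1 = 1
5 = 2·2 + 1, so a_2 = 2
2 = 2·1 + 0, so a_3 = 2

[0; 1, 2, 2]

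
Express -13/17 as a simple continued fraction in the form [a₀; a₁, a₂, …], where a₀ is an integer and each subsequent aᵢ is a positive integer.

[-1; 4, 4]

Apply division with remainder until the remainder is 0:
⌊-13/17⌋ = -1, remainder 4
⌊17/4⌋ = 4, remainder 1
⌊4/1⌋ = 4, remainder 0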